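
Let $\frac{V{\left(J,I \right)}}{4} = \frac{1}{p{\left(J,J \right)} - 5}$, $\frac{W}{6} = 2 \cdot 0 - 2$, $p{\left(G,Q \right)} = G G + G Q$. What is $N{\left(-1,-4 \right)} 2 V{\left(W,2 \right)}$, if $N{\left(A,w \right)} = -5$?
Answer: $- \frac{40}{283} \approx -0.14134$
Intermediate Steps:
$p{\left(G,Q \right)} = G^{2} + G Q$
$W = -12$ ($W = 6 \left(2 \cdot 0 - 2\right) = 6 \left(0 - 2\right) = 6 \left(-2\right) = -12$)
$V{\left(J,I \right)} = \frac{4}{-5 + 2 J^{2}}$ ($V{\left(J,I \right)} = \frac{4}{J \left(J + J\right) - 5} = \frac{4}{J 2 J - 5} = \frac{4}{2 J^{2} - 5} = \frac{4}{-5 + 2 J^{2}}$)
$N{\left(-1,-4 \right)} 2 V{\left(W,2 \right)} = \left(-5\right) 2 \frac{4}{-5 + 2 \left(-12\right)^{2}} = - 10 \frac{4}{-5 + 2 \cdot 144} = - 10 \frac{4}{-5 + 288} = - 10 \cdot \frac{4}{283} = - 10 \cdot 4 \cdot \frac{1}{283} = \left(-10\right) \frac{4}{283} = - \frac{40}{283}$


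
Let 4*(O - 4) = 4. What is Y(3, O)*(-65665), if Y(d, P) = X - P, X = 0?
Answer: 328325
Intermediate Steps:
O = 5 (O = 4 + (1/4)*4 = 4 + 1 = 5)
Y(d, P) = -P (Y(d, P) = 0 - P = -P)
Y(3, O)*(-65665) = -1*5*(-65665) = -5*(-65665) = 328325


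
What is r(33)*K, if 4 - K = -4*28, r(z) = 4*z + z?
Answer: 19140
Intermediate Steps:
r(z) = 5*z
K = 116 (K = 4 - (-4)*28 = 4 - 1*(-112) = 4 + 112 = 116)
r(33)*K = (5*33)*116 = 165*116 = 19140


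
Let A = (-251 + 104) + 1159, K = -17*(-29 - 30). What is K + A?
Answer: 2015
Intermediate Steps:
K = 1003 (K = -17*(-59) = 1003)
A = 1012 (A = -147 + 1159 = 1012)
K + A = 1003 + 1012 = 2015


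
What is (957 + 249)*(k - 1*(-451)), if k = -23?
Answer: 516168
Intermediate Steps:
(957 + 249)*(k - 1*(-451)) = (957 + 249)*(-23 - 1*(-451)) = 1206*(-23 + 451) = 1206*428 = 516168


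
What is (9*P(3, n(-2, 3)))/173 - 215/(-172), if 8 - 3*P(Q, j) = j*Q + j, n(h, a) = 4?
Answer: 769/692 ≈ 1.1113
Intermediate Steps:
P(Q, j) = 8/3 - j/3 - Q*j/3 (P(Q, j) = 8/3 - (j*Q + j)/3 = 8/3 - (Q*j + j)/3 = 8/3 - (j + Q*j)/3 = 8/3 + (-j/3 - Q*j/3) = 8/3 - j/3 - Q*j/3)
(9*P(3, n(-2, 3)))/173 - 215/(-172) = (9*(8/3 - ⅓*4 - ⅓*3*4))/173 - 215/(-172) = (9*(8/3 - 4/3 - 4))*(1/173) - 215*(-1/172) = (9*(-8/3))*(1/173) + 5/4 = -24*1/173 + 5/4 = -24/173 + 5/4 = 769/692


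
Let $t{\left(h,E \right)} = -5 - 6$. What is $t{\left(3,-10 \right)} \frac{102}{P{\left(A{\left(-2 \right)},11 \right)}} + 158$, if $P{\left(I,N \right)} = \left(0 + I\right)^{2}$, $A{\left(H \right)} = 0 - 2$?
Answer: $- \frac{245}{2} \approx -122.5$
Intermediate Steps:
$A{\left(H \right)} = -2$
$t{\left(h,E \right)} = -11$ ($t{\left(h,E \right)} = -5 - 6 = -11$)
$P{\left(I,N \right)} = I^{2}$
$t{\left(3,-10 \right)} \frac{102}{P{\left(A{\left(-2 \right)},11 \right)}} + 158 = - 11 \frac{102}{\left(-2\right)^{2}} + 158 = - 11 \cdot \frac{102}{4} + 158 = - 11 \cdot 102 \cdot \frac{1}{4} + 158 = \left(-11\right) \frac{51}{2} + 158 = - \frac{561}{2} + 158 = - \frac{245}{2}$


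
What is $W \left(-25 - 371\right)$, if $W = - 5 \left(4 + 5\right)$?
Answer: $17820$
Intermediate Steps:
$W = -45$ ($W = \left(-5\right) 9 = -45$)
$W \left(-25 - 371\right) = - 45 \left(-25 - 371\right) = \left(-45\right) \left(-396\right) = 17820$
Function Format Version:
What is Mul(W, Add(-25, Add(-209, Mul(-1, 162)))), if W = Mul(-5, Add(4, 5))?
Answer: 17820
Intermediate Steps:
W = -45 (W = Mul(-5, 9) = -45)
Mul(W, Add(-25, Add(-209, Mul(-1, 162)))) = Mul(-45, Add(-25, Add(-209, Mul(-1, 162)))) = Mul(-45, Add(-25, Add(-209, -162))) = Mul(-45, Add(-25, -371)) = Mul(-45, -396) = 17820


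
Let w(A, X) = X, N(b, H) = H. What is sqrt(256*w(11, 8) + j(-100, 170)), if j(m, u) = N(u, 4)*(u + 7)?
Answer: 2*sqrt(689) ≈ 52.498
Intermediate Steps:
j(m, u) = 28 + 4*u (j(m, u) = 4*(u + 7) = 4*(7 + u) = 28 + 4*u)
sqrt(256*w(11, 8) + j(-100, 170)) = sqrt(256*8 + (28 + 4*170)) = sqrt(2048 + (28 + 680)) = sqrt(2048 + 708) = sqrt(2756) = 2*sqrt(689)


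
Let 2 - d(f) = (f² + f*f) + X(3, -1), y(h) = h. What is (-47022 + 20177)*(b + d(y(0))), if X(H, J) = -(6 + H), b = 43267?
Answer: -1161797910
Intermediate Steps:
X(H, J) = -6 - H
d(f) = 11 - 2*f² (d(f) = 2 - ((f² + f*f) + (-6 - 1*3)) = 2 - ((f² + f²) + (-6 - 3)) = 2 - (2*f² - 9) = 2 - (-9 + 2*f²) = 2 + (9 - 2*f²) = 11 - 2*f²)
(-47022 + 20177)*(b + d(y(0))) = (-47022 + 20177)*(43267 + (11 - 2*0²)) = -26845*(43267 + (11 - 2*0)) = -26845*(43267 + (11 + 0)) = -26845*(43267 + 11) = -26845*43278 = -1161797910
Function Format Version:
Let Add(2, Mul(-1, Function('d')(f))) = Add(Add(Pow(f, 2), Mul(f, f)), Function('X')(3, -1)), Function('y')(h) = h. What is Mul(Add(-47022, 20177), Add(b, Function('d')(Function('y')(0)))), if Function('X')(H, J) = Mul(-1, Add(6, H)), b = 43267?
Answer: -1161797910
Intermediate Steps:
Function('X')(H, J) = Add(-6, Mul(-1, H))
Function('d')(f) = Add(11, Mul(-2, Pow(f, 2))) (Function('d')(f) = Add(2, Mul(-1, Add(Add(Pow(f, 2), Mul(f, f)), Add(-6, Mul(-1, 3))))) = Add(2, Mul(-1, Add(Add(Pow(f, 2), Pow(f, 2)), Add(-6, -3)))) = Add(2, Mul(-1, Add(Mul(2, Pow(f, 2)), -9))) = Add(2, Mul(-1, Add(-9, Mul(2, Pow(f, 2))))) = Add(2, Add(9, Mul(-2, Pow(f, 2)))) = Add(11, Mul(-2, Pow(f, 2))))
Mul(Add(-47022, 20177), Add(b, Function('d')(Function('y')(0)))) = Mul(Add(-47022, 20177), Add(43267, Add(11, Mul(-2, Pow(0, 2))))) = Mul(-26845, Add(43267, Add(11, Mul(-2, 0)))) = Mul(-26845, Add(43267, Add(11, 0))) = Mul(-26845, Add(43267, 11)) = Mul(-26845, 43278) = -1161797910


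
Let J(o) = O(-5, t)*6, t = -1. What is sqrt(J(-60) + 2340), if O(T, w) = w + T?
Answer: 48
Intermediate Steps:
O(T, w) = T + w
J(o) = -36 (J(o) = (-5 - 1)*6 = -6*6 = -36)
sqrt(J(-60) + 2340) = sqrt(-36 + 2340) = sqrt(2304) = 48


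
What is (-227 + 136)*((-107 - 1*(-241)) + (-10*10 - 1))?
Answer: -3003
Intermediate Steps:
(-227 + 136)*((-107 - 1*(-241)) + (-10*10 - 1)) = -91*((-107 + 241) + (-100 - 1)) = -91*(134 - 101) = -91*33 = -3003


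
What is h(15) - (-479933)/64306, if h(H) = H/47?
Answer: 23521441/3022382 ≈ 7.7824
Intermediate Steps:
h(H) = H/47 (h(H) = H*(1/47) = H/47)
h(15) - (-479933)/64306 = (1/47)*15 - (-479933)/64306 = 15/47 - (-479933)/64306 = 15/47 - 1*(-479933/64306) = 15/47 + 479933/64306 = 23521441/3022382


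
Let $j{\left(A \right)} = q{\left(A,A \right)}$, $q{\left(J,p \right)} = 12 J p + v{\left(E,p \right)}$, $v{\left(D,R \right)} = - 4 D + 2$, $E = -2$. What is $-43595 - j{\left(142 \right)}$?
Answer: $-285573$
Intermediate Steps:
$v{\left(D,R \right)} = 2 - 4 D$
$q{\left(J,p \right)} = 10 + 12 J p$ ($q{\left(J,p \right)} = 12 J p + \left(2 - -8\right) = 12 J p + \left(2 + 8\right) = 12 J p + 10 = 10 + 12 J p$)
$j{\left(A \right)} = 10 + 12 A^{2}$ ($j{\left(A \right)} = 10 + 12 A A = 10 + 12 A^{2}$)
$-43595 - j{\left(142 \right)} = -43595 - \left(10 + 12 \cdot 142^{2}\right) = -43595 - \left(10 + 12 \cdot 20164\right) = -43595 - \left(10 + 241968\right) = -43595 - 241978 = -285573$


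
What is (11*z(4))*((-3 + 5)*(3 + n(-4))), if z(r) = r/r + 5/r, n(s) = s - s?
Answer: 297/2 ≈ 148.50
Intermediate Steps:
n(s) = 0
z(r) = 1 + 5/r
(11*z(4))*((-3 + 5)*(3 + n(-4))) = (11*((5 + 4)/4))*((-3 + 5)*(3 + 0)) = (11*((¼)*9))*(2*3) = (11*(9/4))*6 = (99/4)*6 = 297/2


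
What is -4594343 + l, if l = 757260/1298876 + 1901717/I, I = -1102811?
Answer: -1645251567699716445/358103685109 ≈ -4.5943e+6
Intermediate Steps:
l = -408744978058/358103685109 (l = 757260/1298876 + 1901717/(-1102811) = 757260*(1/1298876) + 1901717*(-1/1102811) = 189315/324719 - 1901717/1102811 = -408744978058/358103685109 ≈ -1.1414)
-4594343 + l = -4594343 - 408744978058/358103685109 = -1645251567699716445/358103685109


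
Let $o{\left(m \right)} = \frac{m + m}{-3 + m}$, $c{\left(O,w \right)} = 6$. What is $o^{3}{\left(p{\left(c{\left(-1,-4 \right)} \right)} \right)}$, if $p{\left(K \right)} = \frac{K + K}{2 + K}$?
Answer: $-8$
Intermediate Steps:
$p{\left(K \right)} = \frac{2 K}{2 + K}$
$o{\left(m \right)} = \frac{2 m}{-3 + m}$
$o^{3}{\left(p{\left(c{\left(-1,-4 \right)} \right)} \right)} = \left(\frac{2 \cdot 2 \cdot 6 \frac{1}{2 + 6}}{-3 + 2 \cdot 6 \frac{1}{2 + 6}}\right)^{3} = \left(\frac{2 \cdot 2 \cdot 6 \cdot \frac{1}{8}}{-3 + 2 \cdot 6 \cdot \frac{1}{8}}\right)^{3} = \left(2 \cdot \frac{3}{2} \frac{1}{-3 + \frac{3}{2}}\right)^{3} = \left(2 \cdot \frac{3}{2} \frac{1}{- \frac{3}{2}}\right)^{3} = \left(2 \cdot \frac{3}{2} \left(- \frac{2}{3}\right)\right)^{3} = \left(-2\right)^{3} = -8$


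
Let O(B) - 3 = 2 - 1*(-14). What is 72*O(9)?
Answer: 1368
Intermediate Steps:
O(B) = 19 (O(B) = 3 + (2 - 1*(-14)) = 3 + (2 + 14) = 3 + 16 = 19)
72*O(9) = 72*19 = 1368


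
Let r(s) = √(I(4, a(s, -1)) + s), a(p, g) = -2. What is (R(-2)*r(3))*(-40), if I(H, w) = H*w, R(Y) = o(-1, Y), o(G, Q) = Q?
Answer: 80*I*√5 ≈ 178.89*I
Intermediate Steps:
R(Y) = Y
r(s) = √(-8 + s) (r(s) = √(4*(-2) + s) = √(-8 + s))
(R(-2)*r(3))*(-40) = -2*√(-8 + 3)*(-40) = -2*I*√5*(-40) = 80*I*√5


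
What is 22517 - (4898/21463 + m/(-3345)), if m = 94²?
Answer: 1616752794253/71793735 ≈ 22519.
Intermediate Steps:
m = 8836
22517 - (4898/21463 + m/(-3345)) = 22517 - (4898/21463 + 8836/(-3345)) = 22517 - (4898*(1/21463) + 8836*(-1/3345)) = 22517 - (4898/21463 - 8836/3345) = 22517 - 1*(-173263258/71793735) = 22517 + 173263258/71793735 = 1616752794253/71793735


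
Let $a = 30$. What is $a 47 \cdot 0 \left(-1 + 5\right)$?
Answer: $0$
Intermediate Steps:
$a 47 \cdot 0 \left(-1 + 5\right) = 30 \cdot 47 \cdot 0 \left(-1 + 5\right) = 1410 \cdot 0 \cdot 4 = 1410 \cdot 0 = 0$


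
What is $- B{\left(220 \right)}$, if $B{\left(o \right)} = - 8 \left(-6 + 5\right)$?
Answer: $-8$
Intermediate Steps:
$B{\left(o \right)} = 8$ ($B{\left(o \right)} = \left(-8\right) \left(-1\right) = 8$)
$- B{\left(220 \right)} = \left(-1\right) 8 = -8$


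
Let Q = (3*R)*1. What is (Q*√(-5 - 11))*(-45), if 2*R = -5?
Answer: 1350*I ≈ 1350.0*I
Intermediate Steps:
R = -5/2 (R = (½)*(-5) = -5/2 ≈ -2.5000)
Q = -15/2 (Q = (3*(-5/2))*1 = -15/2*1 = -15/2 ≈ -7.5000)
(Q*√(-5 - 11))*(-45) = -15*√(-5 - 11)/2*(-45) = -30*I*(-45) = 1350*I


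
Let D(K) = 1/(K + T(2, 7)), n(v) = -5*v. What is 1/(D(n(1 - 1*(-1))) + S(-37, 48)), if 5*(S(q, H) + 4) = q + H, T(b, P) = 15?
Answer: -5/8 ≈ -0.62500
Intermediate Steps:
S(q, H) = -4 + H/5 + q/5 (S(q, H) = -4 + (q + H)/5 = -4 + (H + q)/5 = -4 + (H/5 + q/5) = -4 + H/5 + q/5)
D(K) = 1/(15 + K) (D(K) = 1/(K + 15) = 1/(15 + K))
1/(D(n(1 - 1*(-1))) + S(-37, 48)) = 1/(1/(15 - 5*(1 - 1*(-1))) + (-4 + (⅕)*48 + (⅕)*(-37))) = 1/(1/(15 - 5*(1 + 1)) + (-4 + 48/5 - 37/5)) = 1/(1/(15 - 5*2) - 9/5) = 1/(1/(15 - 10) - 9/5) = 1/(1/5 - 9/5) = 1/(⅕ - 9/5) = 1/(-8/5) = -5/8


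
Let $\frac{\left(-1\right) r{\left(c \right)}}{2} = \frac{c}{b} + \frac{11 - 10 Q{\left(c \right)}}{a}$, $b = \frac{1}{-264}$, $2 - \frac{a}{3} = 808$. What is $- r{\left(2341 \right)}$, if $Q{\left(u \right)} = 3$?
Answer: $- \frac{1494382013}{1209} \approx -1.236 \cdot 10^{6}$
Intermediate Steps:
$a = -2418$ ($a = 6 - 2424 = -2418$)
$b = - \frac{1}{264} \approx -0.0037879$
$r{\left(c \right)} = - \frac{19}{1209} + 528 c$ ($r{\left(c \right)} = - 2 \left(\frac{c}{- \frac{1}{264}} + \frac{11 - 30}{-2418}\right) = - 2 \left(c \left(-264\right) + \left(11 - 30\right) \left(- \frac{1}{2418}\right)\right) = - 2 \left(- 264 c - - \frac{19}{2418}\right) = - 2 \left(- 264 c + \frac{19}{2418}\right) = - 2 \left(\frac{19}{2418} - 264 c\right) = - \frac{19}{1209} + 528 c$)
$- r{\left(2341 \right)} = - (- \frac{19}{1209} + 528 \cdot 2341) = - (- \frac{19}{1209} + 1236048) = \left(-1\right) \frac{1494382013}{1209} = - \frac{1494382013}{1209}$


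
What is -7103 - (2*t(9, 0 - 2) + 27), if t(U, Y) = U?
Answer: -7148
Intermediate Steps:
-7103 - (2*t(9, 0 - 2) + 27) = -7103 - (2*9 + 27) = -7103 - (18 + 27) = -7103 - 1*45 = -7103 - 45 = -7148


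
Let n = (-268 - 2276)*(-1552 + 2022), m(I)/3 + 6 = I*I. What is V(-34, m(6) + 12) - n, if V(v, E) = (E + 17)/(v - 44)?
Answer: 93262921/78 ≈ 1.1957e+6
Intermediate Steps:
m(I) = -18 + 3*I**2 (m(I) = -18 + 3*(I*I) = -18 + 3*I**2)
n = -1195680 (n = -2544*470 = -1195680)
V(v, E) = (17 + E)/(-44 + v)
V(-34, m(6) + 12) - n = (17 + ((-18 + 3*6**2) + 12))/(-44 - 34) - 1*(-1195680) = (17 + ((-18 + 3*36) + 12))/(-78) + 1195680 = -(17 + ((-18 + 108) + 12))/78 + 1195680 = -(17 + (90 + 12))/78 + 1195680 = -(17 + 102)/78 + 1195680 = -1/78*119 + 1195680 = -119/78 + 1195680 = 93262921/78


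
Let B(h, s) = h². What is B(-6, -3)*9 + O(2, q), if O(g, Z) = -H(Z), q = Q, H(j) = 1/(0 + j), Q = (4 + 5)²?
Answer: 26243/81 ≈ 323.99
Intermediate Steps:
Q = 81 (Q = 9² = 81)
H(j) = 1/j
q = 81
O(g, Z) = -1/Z
B(-6, -3)*9 + O(2, q) = (-6)²*9 - 1/81 = 36*9 - 1*1/81 = 324 - 1/81 = 26243/81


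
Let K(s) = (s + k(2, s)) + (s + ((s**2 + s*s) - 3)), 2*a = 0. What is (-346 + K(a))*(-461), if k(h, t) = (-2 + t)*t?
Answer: 160889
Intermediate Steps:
a = 0 (a = (1/2)*0 = 0)
k(h, t) = t*(-2 + t)
K(s) = -3 + 2*s + 2*s**2 + s*(-2 + s) (K(s) = (s + s*(-2 + s)) + (s + ((s**2 + s*s) - 3)) = (s + s*(-2 + s)) + (s + ((s**2 + s**2) - 3)) = (s + s*(-2 + s)) + (s + (2*s**2 - 3)) = (s + s*(-2 + s)) + (s + (-3 + 2*s**2)) = (s + s*(-2 + s)) + (-3 + s + 2*s**2) = -3 + 2*s + 2*s**2 + s*(-2 + s))
(-346 + K(a))*(-461) = (-346 + (-3 + 3*0**2))*(-461) = (-346 + (-3 + 3*0))*(-461) = (-346 + (-3 + 0))*(-461) = (-346 - 3)*(-461) = -349*(-461) = 160889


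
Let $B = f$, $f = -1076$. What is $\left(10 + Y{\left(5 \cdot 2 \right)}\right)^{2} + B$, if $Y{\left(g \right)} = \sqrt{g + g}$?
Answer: $-956 + 40 \sqrt{5} \approx -866.56$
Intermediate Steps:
$B = -1076$
$Y{\left(g \right)} = \sqrt{2} \sqrt{g}$ ($Y{\left(g \right)} = \sqrt{2 g} = \sqrt{2} \sqrt{g}$)
$\left(10 + Y{\left(5 \cdot 2 \right)}\right)^{2} + B = \left(10 + \sqrt{2} \sqrt{5 \cdot 2}\right)^{2} - 1076 = \left(10 + \sqrt{2} \sqrt{10}\right)^{2} - 1076 = \left(10 + 2 \sqrt{5}\right)^{2} - 1076 = -1076 + \left(10 + 2 \sqrt{5}\right)^{2}$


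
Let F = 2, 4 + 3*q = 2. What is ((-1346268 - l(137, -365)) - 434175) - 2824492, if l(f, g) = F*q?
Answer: -13814801/3 ≈ -4.6049e+6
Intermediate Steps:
q = -⅔ (q = -4/3 + (⅓)*2 = -4/3 + ⅔ = -⅔ ≈ -0.66667)
l(f, g) = -4/3 (l(f, g) = 2*(-⅔) = -4/3)
((-1346268 - l(137, -365)) - 434175) - 2824492 = ((-1346268 - 1*(-4/3)) - 434175) - 2824492 = ((-1346268 + 4/3) - 434175) - 2824492 = (-4038800/3 - 434175) - 2824492 = -5341325/3 - 2824492 = -13814801/3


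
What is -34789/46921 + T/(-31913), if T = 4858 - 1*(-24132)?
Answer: -352923021/213912839 ≈ -1.6498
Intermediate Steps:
T = 28990 (T = 4858 + 24132 = 28990)
-34789/46921 + T/(-31913) = -34789/46921 + 28990/(-31913) = -34789*1/46921 + 28990*(-1/31913) = -34789/46921 - 28990/31913 = -352923021/213912839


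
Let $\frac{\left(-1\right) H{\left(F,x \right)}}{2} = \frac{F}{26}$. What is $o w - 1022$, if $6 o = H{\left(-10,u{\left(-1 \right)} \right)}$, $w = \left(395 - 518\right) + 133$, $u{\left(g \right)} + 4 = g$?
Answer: $- \frac{39808}{39} \approx -1020.7$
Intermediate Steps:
$u{\left(g \right)} = -4 + g$
$H{\left(F,x \right)} = - \frac{F}{13}$ ($H{\left(F,x \right)} = - 2 \frac{F}{26} = - \frac{F}{13}$)
$w = 10$ ($w = -123 + 133 = 10$)
$o = \frac{5}{39}$ ($o = \frac{\left(- \frac{1}{13}\right) \left(-10\right)}{6} = \frac{1}{6} \cdot \frac{10}{13} = \frac{5}{39} \approx 0.12821$)
$o w - 1022 = \frac{5}{39} \cdot 10 - 1022 = \frac{50}{39} - 1022 = - \frac{39808}{39}$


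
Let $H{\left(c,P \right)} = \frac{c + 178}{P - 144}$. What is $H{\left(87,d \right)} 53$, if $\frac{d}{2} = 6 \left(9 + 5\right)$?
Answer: $\frac{14045}{24} \approx 585.21$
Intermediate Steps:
$d = 168$ ($d = 2 \cdot 6 \left(9 + 5\right) = 2 \cdot 6 \cdot 14 = 2 \cdot 84 = 168$)
$H{\left(c,P \right)} = \frac{178 + c}{-144 + P}$
$H{\left(87,d \right)} 53 = \frac{178 + 87}{-144 + 168} \cdot 53 = \frac{1}{24} \cdot 265 \cdot 53 = \frac{265}{24} \cdot 53 = \frac{14045}{24}$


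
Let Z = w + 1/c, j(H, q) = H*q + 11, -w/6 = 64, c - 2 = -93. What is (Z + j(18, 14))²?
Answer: 121264144/8281 ≈ 14644.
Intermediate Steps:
c = -91 (c = 2 - 93 = -91)
w = -384 (w = -6*64 = -384)
j(H, q) = 11 + H*q
Z = -34945/91 (Z = -384 + 1/(-91) = -384 - 1/91 = -34945/91 ≈ -384.01)
(Z + j(18, 14))² = (-34945/91 + (11 + 18*14))² = (-34945/91 + (11 + 252))² = (-34945/91 + 263)² = (-11012/91)² = 121264144/8281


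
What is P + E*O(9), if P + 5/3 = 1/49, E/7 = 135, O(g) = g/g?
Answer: 138673/147 ≈ 943.35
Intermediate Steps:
O(g) = 1
E = 945 (E = 7*135 = 945)
P = -242/147 (P = -5/3 + 1/49 = -242/147 ≈ -1.6463)
P + E*O(9) = -242/147 + 945*1 = -242/147 + 945 = 138673/147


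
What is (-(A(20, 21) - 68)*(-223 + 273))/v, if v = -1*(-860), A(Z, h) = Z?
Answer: 120/43 ≈ 2.7907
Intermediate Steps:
v = 860
(-(A(20, 21) - 68)*(-223 + 273))/v = -(20 - 68)*(-223 + 273)/860 = -(-48)*50*(1/860) = -1*(-2400)*(1/860) = 2400*(1/860) = 120/43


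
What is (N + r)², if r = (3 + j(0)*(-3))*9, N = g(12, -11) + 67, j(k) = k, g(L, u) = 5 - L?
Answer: 7569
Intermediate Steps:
N = 60 (N = (5 - 1*12) + 67 = (5 - 12) + 67 = -7 + 67 = 60)
r = 27 (r = (3 + 0*(-3))*9 = (3 + 0)*9 = 3*9 = 27)
(N + r)² = (60 + 27)² = 87² = 7569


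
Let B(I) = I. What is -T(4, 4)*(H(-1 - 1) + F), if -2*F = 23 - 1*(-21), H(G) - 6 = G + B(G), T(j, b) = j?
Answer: 80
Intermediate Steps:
H(G) = 6 + 2*G (H(G) = 6 + (G + G) = 6 + 2*G)
F = -22 (F = -(23 - 1*(-21))/2 = -(23 + 21)/2 = -½*44 = -22)
-T(4, 4)*(H(-1 - 1) + F) = -4*((6 + 2*(-1 - 1)) - 22) = -4*((6 + 2*(-2)) - 22) = -4*((6 - 4) - 22) = -4*(2 - 22) = -4*(-20) = -1*(-80) = 80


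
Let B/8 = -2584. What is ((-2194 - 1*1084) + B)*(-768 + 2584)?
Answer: -43493200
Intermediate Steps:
B = -20672 (B = 8*(-2584) = -20672)
((-2194 - 1*1084) + B)*(-768 + 2584) = ((-2194 - 1*1084) - 20672)*(-768 + 2584) = ((-2194 - 1084) - 20672)*1816 = (-3278 - 20672)*1816 = -23950*1816 = -43493200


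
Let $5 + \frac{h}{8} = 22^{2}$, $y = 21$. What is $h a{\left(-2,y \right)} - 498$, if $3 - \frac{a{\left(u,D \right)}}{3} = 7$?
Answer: $-46482$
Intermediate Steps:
$a{\left(u,D \right)} = -12$ ($a{\left(u,D \right)} = 9 - 21 = -12$)
$h = 3832$ ($h = -40 + 8 \cdot 22^{2} = -40 + 8 \cdot 484 = -40 + 3872 = 3832$)
$h a{\left(-2,y \right)} - 498 = 3832 \left(-12\right) - 498 = -45984 - 498 = -46482$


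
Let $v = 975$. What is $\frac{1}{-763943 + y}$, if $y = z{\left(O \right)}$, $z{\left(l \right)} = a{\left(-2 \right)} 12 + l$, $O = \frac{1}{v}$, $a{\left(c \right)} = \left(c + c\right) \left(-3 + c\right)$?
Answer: $- \frac{975}{744610424} \approx -1.3094 \cdot 10^{-6}$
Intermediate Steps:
$a{\left(c \right)} = 2 c \left(-3 + c\right)$
$O = \frac{1}{975} \approx 0.0010256$
$z{\left(l \right)} = 240 + l$ ($z{\left(l \right)} = 2 \left(-2\right) \left(-3 - 2\right) 12 + l = 2 \left(-2\right) \left(-5\right) 12 + l = 20 \cdot 12 + l = 240 + l$)
$y = \frac{234001}{975}$ ($y = 240 + \frac{1}{975} = \frac{234001}{975} \approx 240.0$)
$\frac{1}{-763943 + y} = \frac{1}{-763943 + \frac{234001}{975}} = \frac{1}{- \frac{744610424}{975}} = - \frac{975}{744610424}$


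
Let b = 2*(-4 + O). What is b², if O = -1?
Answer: 100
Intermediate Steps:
b = -10 (b = 2*(-4 - 1) = 2*(-5) = -10)
b² = (-10)² = 100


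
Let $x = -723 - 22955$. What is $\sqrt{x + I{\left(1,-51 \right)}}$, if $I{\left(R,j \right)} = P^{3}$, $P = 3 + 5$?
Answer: $9 i \sqrt{286} \approx 152.2 i$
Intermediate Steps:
$P = 8$
$I{\left(R,j \right)} = 512$ ($I{\left(R,j \right)} = 8^{3} = 512$)
$x = -23678$
$\sqrt{x + I{\left(1,-51 \right)}} = \sqrt{-23678 + 512} = \sqrt{-23166} = 9 i \sqrt{286}$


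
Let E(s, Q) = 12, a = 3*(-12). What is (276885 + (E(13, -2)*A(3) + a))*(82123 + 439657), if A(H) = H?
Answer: 144473055300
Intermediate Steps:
a = -36
(276885 + (E(13, -2)*A(3) + a))*(82123 + 439657) = (276885 + (12*3 - 36))*(82123 + 439657) = (276885 + (36 - 36))*521780 = (276885 + 0)*521780 = 276885*521780 = 144473055300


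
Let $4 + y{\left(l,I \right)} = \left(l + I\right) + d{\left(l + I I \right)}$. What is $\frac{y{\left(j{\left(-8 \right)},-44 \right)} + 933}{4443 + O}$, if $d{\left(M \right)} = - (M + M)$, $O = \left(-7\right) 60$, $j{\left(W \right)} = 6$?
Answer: $- \frac{2993}{4023} \approx -0.74397$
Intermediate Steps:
$O = -420$
$d{\left(M \right)} = - 2 M$
$y{\left(l,I \right)} = -4 + I - l - 2 I^{2}$ ($y{\left(l,I \right)} = -4 - \left(- I - l + 2 \left(l + I I\right)\right) = -4 - \left(- I - l + 2 \left(l + I^{2}\right)\right) = -4 - \left(l - I + 2 I^{2}\right) = -4 + I - l - 2 I^{2}$)
$\frac{y{\left(j{\left(-8 \right)},-44 \right)} + 933}{4443 + O} = \frac{\left(-4 - 44 - 6 - 2 \left(-44\right)^{2}\right) + 933}{4443 - 420} = \frac{\left(-4 - 44 - 6 - 3872\right) + 933}{4023} = \left(\left(-4 - 44 - 6 - 3872\right) + 933\right) \frac{1}{4023} = \left(-3926 + 933\right) \frac{1}{4023} = \left(-2993\right) \frac{1}{4023} = - \frac{2993}{4023}$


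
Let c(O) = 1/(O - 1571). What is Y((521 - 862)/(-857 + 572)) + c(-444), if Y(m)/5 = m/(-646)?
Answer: -723937/74196330 ≈ -0.0097570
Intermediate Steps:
Y(m) = -5*m/646 (Y(m) = 5*(m/(-646)) = 5*(m*(-1/646)) = 5*(-m/646) = -5*m/646)
c(O) = 1/(-1571 + O)
Y((521 - 862)/(-857 + 572)) + c(-444) = -5*(521 - 862)/(646*(-857 + 572)) + 1/(-1571 - 444) = -(-1705)/(646*(-285)) + 1/(-2015) = -(-1705)*(-1)/(646*285) - 1/2015 = -5/646*341/285 - 1/2015 = -341/36822 - 1/2015 = -723937/74196330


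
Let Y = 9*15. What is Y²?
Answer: 18225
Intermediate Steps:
Y = 135
Y² = 135² = 18225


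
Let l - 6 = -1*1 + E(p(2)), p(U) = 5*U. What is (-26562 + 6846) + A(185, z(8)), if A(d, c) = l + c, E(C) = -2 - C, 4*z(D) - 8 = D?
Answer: -19719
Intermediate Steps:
z(D) = 2 + D/4
l = -7 (l = 6 + (-1*1 + (-2 - 5*2)) = 6 + (-1 + (-2 - 1*10)) = 6 + (-1 + (-2 - 10)) = 6 + (-1 - 12) = 6 - 13 = -7)
A(d, c) = -7 + c
(-26562 + 6846) + A(185, z(8)) = (-26562 + 6846) + (-7 + (2 + (¼)*8)) = -19716 + (-7 + (2 + 2)) = -19716 + (-7 + 4) = -19716 - 3 = -19719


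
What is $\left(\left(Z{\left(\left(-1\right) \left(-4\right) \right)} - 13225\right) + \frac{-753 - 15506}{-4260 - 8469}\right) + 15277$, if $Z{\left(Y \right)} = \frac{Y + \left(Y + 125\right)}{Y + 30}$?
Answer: $\frac{890322635}{432786} \approx 2057.2$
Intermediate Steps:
$Z{\left(Y \right)} = \frac{125 + 2 Y}{30 + Y}$ ($Z{\left(Y \right)} = \frac{Y + \left(125 + Y\right)}{30 + Y} = \frac{125 + 2 Y}{30 + Y}$)
$\left(\left(Z{\left(\left(-1\right) \left(-4\right) \right)} - 13225\right) + \frac{-753 - 15506}{-4260 - 8469}\right) + 15277 = \left(\left(\frac{125 + 2 \left(\left(-1\right) \left(-4\right)\right)}{30 - -4} - 13225\right) + \frac{-753 - 15506}{-4260 - 8469}\right) + 15277 = \left(\left(\frac{125 + 2 \cdot 4}{30 + 4} - 13225\right) - \frac{16259}{-12729}\right) + 15277 = \left(\left(\frac{125 + 8}{34} - 13225\right) - - \frac{16259}{12729}\right) + 15277 = \left(\left(\frac{1}{34} \cdot 133 - 13225\right) + \frac{16259}{12729}\right) + 15277 = \left(\left(\frac{133}{34} - 13225\right) + \frac{16259}{12729}\right) + 15277 = \left(- \frac{449517}{34} + \frac{16259}{12729}\right) + 15277 = - \frac{5721349087}{432786} + 15277 = \frac{890322635}{432786}$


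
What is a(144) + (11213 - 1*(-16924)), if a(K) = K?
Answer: 28281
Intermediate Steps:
a(144) + (11213 - 1*(-16924)) = 144 + (11213 - 1*(-16924)) = 144 + (11213 + 16924) = 144 + 28137 = 28281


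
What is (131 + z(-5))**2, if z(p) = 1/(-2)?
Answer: 68121/4 ≈ 17030.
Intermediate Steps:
z(p) = -1/2
(131 + z(-5))**2 = (131 - 1/2)**2 = (261/2)**2 = 68121/4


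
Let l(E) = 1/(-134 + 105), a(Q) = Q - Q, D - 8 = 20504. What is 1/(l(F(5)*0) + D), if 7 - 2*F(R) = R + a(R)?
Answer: 29/594847 ≈ 4.8752e-5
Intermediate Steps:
D = 20512 (D = 8 + 20504 = 20512)
a(Q) = 0
F(R) = 7/2 - R/2 (F(R) = 7/2 - (R + 0)/2 = 7/2 - R/2)
l(E) = -1/29 (l(E) = 1/(-29) = -1/29)
1/(l(F(5)*0) + D) = 1/(-1/29 + 20512) = 1/(594847/29) = 29/594847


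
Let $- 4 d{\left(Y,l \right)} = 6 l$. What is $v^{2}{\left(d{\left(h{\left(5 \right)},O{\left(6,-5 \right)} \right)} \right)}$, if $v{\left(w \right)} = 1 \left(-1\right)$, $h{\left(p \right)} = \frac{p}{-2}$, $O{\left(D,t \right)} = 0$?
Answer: $1$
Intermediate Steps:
$h{\left(p \right)} = - \frac{p}{2}$ ($h{\left(p \right)} = p \left(- \frac{1}{2}\right) = - \frac{p}{2}$)
$d{\left(Y,l \right)} = - \frac{3 l}{2}$ ($d{\left(Y,l \right)} = - \frac{6 l}{4} = - \frac{3 l}{2}$)
$v{\left(w \right)} = -1$
$v^{2}{\left(d{\left(h{\left(5 \right)},O{\left(6,-5 \right)} \right)} \right)} = \left(-1\right)^{2} = 1$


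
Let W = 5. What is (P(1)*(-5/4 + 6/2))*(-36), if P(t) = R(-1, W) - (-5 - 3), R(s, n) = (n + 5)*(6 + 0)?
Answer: -4284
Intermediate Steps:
R(s, n) = 30 + 6*n (R(s, n) = (5 + n)*6 = 30 + 6*n)
P(t) = 68 (P(t) = (30 + 6*5) - (-5 - 3) = (30 + 30) - 1*(-8) = 60 + 8 = 68)
(P(1)*(-5/4 + 6/2))*(-36) = (68*(-5/4 + 6/2))*(-36) = (68*(-5*¼ + 6*(½)))*(-36) = (68*(-5/4 + 3))*(-36) = (68*(7/4))*(-36) = 119*(-36) = -4284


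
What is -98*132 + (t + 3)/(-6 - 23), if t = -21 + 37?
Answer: -375163/29 ≈ -12937.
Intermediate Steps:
t = 16
-98*132 + (t + 3)/(-6 - 23) = -98*132 + (16 + 3)/(-6 - 23) = -12936 + 19/(-29) = -12936 + 19*(-1/29) = -12936 - 19/29 = -375163/29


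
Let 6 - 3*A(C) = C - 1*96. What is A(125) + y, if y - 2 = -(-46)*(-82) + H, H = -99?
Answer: -11630/3 ≈ -3876.7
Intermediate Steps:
A(C) = 34 - C/3 (A(C) = 2 - (C - 1*96)/3 = 2 - (C - 96)/3 = 2 - (-96 + C)/3 = 2 + (32 - C/3) = 34 - C/3)
y = -3869 (y = 2 + (-(-46)*(-82) - 99) = 2 + (-46*82 - 99) = 2 + (-3772 - 99) = 2 - 3871 = -3869)
A(125) + y = (34 - ⅓*125) - 3869 = (34 - 125/3) - 3869 = -23/3 - 3869 = -11630/3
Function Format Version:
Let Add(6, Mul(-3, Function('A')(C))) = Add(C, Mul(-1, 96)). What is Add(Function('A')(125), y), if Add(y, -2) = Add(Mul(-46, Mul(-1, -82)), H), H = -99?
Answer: Rational(-11630, 3) ≈ -3876.7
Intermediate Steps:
Function('A')(C) = Add(34, Mul(Rational(-1, 3), C)) (Function('A')(C) = Add(2, Mul(Rational(-1, 3), Add(C, Mul(-1, 96)))) = Add(2, Mul(Rational(-1, 3), Add(C, -96))) = Add(2, Mul(Rational(-1, 3), Add(-96, C))) = Add(2, Add(32, Mul(Rational(-1, 3), C))) = Add(34, Mul(Rational(-1, 3), C)))
y = -3869 (y = Add(2, Add(Mul(-46, Mul(-1, -82)), -99)) = Add(2, Add(Mul(-46, 82), -99)) = Add(2, Add(-3772, -99)) = Add(2, -3871) = -3869)
Add(Function('A')(125), y) = Add(Add(34, Mul(Rational(-1, 3), 125)), -3869) = Add(Add(34, Rational(-125, 3)), -3869) = Add(Rational(-23, 3), -3869) = Rational(-11630, 3)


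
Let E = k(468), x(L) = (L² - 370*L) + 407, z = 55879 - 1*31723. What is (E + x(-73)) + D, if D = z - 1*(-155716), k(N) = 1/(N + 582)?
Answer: 223248901/1050 ≈ 2.1262e+5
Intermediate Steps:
z = 24156 (z = 55879 - 31723 = 24156)
k(N) = 1/(582 + N)
x(L) = 407 + L² - 370*L
D = 179872 (D = 24156 - 1*(-155716) = 24156 + 155716 = 179872)
E = 1/1050 (E = 1/(582 + 468) = 1/1050 ≈ 0.00095238)
(E + x(-73)) + D = (1/1050 + (407 + (-73)² - 370*(-73))) + 179872 = (1/1050 + (407 + 5329 + 27010)) + 179872 = (1/1050 + 32746) + 179872 = 34383301/1050 + 179872 = 223248901/1050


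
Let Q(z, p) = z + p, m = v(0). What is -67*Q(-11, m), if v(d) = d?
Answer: 737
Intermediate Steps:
m = 0
Q(z, p) = p + z
-67*Q(-11, m) = -67*(0 - 11) = -67*(-11) = 737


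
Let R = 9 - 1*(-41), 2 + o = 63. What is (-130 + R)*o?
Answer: -4880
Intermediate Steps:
o = 61 (o = -2 + 63 = 61)
R = 50 (R = 9 + 41 = 50)
(-130 + R)*o = (-130 + 50)*61 = -80*61 = -4880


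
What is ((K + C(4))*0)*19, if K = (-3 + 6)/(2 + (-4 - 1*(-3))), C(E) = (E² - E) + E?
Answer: 0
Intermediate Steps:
C(E) = E²
K = 3 (K = 3/(2 + (-4 + 3)) = 3/(2 - 1) = 3/1 = 3*1 = 3)
((K + C(4))*0)*19 = ((3 + 4²)*0)*19 = ((3 + 16)*0)*19 = (19*0)*19 = 0*19 = 0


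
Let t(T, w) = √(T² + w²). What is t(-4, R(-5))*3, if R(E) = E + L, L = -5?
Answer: 6*√29 ≈ 32.311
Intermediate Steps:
R(E) = -5 + E (R(E) = E - 5 = -5 + E)
t(-4, R(-5))*3 = √((-4)² + (-5 - 5)²)*3 = √(16 + (-10)²)*3 = √(16 + 100)*3 = √116*3 = (2*√29)*3 = 6*√29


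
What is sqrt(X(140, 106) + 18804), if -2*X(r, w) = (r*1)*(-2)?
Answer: 16*sqrt(74) ≈ 137.64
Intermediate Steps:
X(r, w) = r (X(r, w) = -r*1*(-2)/2 = -r*(-2)/2 = -(-1)*r = r)
sqrt(X(140, 106) + 18804) = sqrt(140 + 18804) = sqrt(18944) = 16*sqrt(74)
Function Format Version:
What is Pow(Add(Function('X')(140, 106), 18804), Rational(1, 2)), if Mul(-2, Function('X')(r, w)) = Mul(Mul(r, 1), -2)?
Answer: Mul(16, Pow(74, Rational(1, 2))) ≈ 137.64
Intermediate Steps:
Function('X')(r, w) = r (Function('X')(r, w) = Mul(Rational(-1, 2), Mul(Mul(r, 1), -2)) = Mul(Rational(-1, 2), Mul(r, -2)) = Mul(Rational(-1, 2), Mul(-2, r)) = r)
Pow(Add(Function('X')(140, 106), 18804), Rational(1, 2)) = Pow(Add(140, 18804), Rational(1, 2)) = Pow(18944, Rational(1, 2)) = Mul(16, Pow(74, Rational(1, 2)))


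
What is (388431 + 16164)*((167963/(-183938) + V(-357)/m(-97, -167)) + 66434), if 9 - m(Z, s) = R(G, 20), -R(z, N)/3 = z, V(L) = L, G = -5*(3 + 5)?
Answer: 4944215923829325/183938 ≈ 2.6880e+10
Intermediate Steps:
G = -40 (G = -5*8 = -40)
R(z, N) = -3*z
m(Z, s) = -111 (m(Z, s) = 9 - (-3)*(-40) = 9 - 1*120 = 9 - 120 = -111)
(388431 + 16164)*((167963/(-183938) + V(-357)/m(-97, -167)) + 66434) = (388431 + 16164)*((167963/(-183938) - 357/(-111)) + 66434) = 404595*((167963*(-1/183938) - 357*(-1/111)) + 66434) = 404595*((-167963/183938 + 119/37) + 66434) = 404595*(15673991/6805706 + 66434) = 404595*(452145946395/6805706) = 4944215923829325/183938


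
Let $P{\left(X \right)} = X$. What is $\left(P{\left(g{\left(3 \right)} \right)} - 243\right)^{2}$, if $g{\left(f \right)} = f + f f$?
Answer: $53361$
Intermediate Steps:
$g{\left(f \right)} = f + f^{2}$
$\left(P{\left(g{\left(3 \right)} \right)} - 243\right)^{2} = \left(3 \left(1 + 3\right) - 243\right)^{2} = \left(3 \cdot 4 - 243\right)^{2} = \left(12 - 243\right)^{2} = \left(-231\right)^{2} = 53361$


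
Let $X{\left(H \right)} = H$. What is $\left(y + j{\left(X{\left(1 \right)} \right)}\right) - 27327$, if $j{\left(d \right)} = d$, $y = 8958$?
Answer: $-18368$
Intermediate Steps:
$\left(y + j{\left(X{\left(1 \right)} \right)}\right) - 27327 = \left(8958 + 1\right) - 27327 = 8959 - 27327 = -18368$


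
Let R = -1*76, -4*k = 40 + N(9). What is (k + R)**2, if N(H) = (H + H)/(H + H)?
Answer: 119025/16 ≈ 7439.1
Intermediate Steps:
N(H) = 1 (N(H) = (2*H)/((2*H)) = (2*H)*(1/(2*H)) = 1)
k = -41/4 (k = -(40 + 1)/4 = -1/4*41 = -41/4 ≈ -10.250)
R = -76
(k + R)**2 = (-41/4 - 76)**2 = (-345/4)**2 = 119025/16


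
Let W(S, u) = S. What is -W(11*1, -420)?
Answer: -11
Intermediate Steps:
-W(11*1, -420) = -11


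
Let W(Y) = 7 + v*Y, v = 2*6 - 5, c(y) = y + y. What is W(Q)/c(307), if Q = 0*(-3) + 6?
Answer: 49/614 ≈ 0.079805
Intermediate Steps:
Q = 6 (Q = 0 + 6 = 6)
c(y) = 2*y
v = 7 (v = 12 - 5 = 7)
W(Y) = 7 + 7*Y
W(Q)/c(307) = (7 + 7*6)/((2*307)) = (7 + 42)/614 = 49*(1/614) = 49/614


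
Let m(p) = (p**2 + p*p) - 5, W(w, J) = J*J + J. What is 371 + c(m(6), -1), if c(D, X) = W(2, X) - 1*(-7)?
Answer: 378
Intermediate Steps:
W(w, J) = J + J**2 (W(w, J) = J**2 + J = J + J**2)
m(p) = -5 + 2*p**2 (m(p) = (p**2 + p**2) - 5 = 2*p**2 - 5 = -5 + 2*p**2)
c(D, X) = 7 + X*(1 + X) (c(D, X) = X*(1 + X) - 1*(-7) = X*(1 + X) + 7 = 7 + X*(1 + X))
371 + c(m(6), -1) = 371 + (7 - (1 - 1)) = 371 + (7 - 1*0) = 371 + (7 + 0) = 371 + 7 = 378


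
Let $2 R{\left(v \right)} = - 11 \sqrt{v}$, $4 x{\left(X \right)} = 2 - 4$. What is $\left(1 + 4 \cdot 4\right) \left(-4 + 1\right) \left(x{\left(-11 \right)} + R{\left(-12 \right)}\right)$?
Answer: $\frac{51}{2} + 561 i \sqrt{3} \approx 25.5 + 971.68 i$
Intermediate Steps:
$x{\left(X \right)} = - \frac{1}{2}$ ($x{\left(X \right)} = \frac{2 - 4}{4} = \frac{1}{4} \left(-2\right) = - \frac{1}{2}$)
$R{\left(v \right)} = - \frac{11 \sqrt{v}}{2}$ ($R{\left(v \right)} = \frac{\left(-11\right) \sqrt{v}}{2} = - \frac{11 \sqrt{v}}{2}$)
$\left(1 + 4 \cdot 4\right) \left(-4 + 1\right) \left(x{\left(-11 \right)} + R{\left(-12 \right)}\right) = \left(1 + 4 \cdot 4\right) \left(-4 + 1\right) \left(- \frac{1}{2} - \frac{11 \sqrt{-12}}{2}\right) = \left(1 + 16\right) \left(-3\right) \left(- \frac{1}{2} - \frac{11 \cdot 2 i \sqrt{3}}{2}\right) = 17 \left(-3\right) \left(- \frac{1}{2} - 11 i \sqrt{3}\right) = - 51 \left(- \frac{1}{2} - 11 i \sqrt{3}\right) = \frac{51}{2} + 561 i \sqrt{3}$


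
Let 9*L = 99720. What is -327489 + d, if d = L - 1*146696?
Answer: -463105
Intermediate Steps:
L = 11080 (L = (⅑)*99720 = 11080)
d = -135616 (d = 11080 - 1*146696 = 11080 - 146696 = -135616)
-327489 + d = -327489 - 135616 = -463105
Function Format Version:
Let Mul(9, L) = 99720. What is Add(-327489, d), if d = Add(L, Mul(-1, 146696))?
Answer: -463105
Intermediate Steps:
L = 11080 (L = Mul(Rational(1, 9), 99720) = 11080)
d = -135616 (d = Add(11080, Mul(-1, 146696)) = Add(11080, -146696) = -135616)
Add(-327489, d) = Add(-327489, -135616) = -463105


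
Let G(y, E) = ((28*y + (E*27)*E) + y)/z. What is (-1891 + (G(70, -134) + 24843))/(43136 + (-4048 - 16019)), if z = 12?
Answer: 16571/6018 ≈ 2.7536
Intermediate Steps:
G(y, E) = 9*E**2/4 + 29*y/12 (G(y, E) = ((28*y + (E*27)*E) + y)/12 = ((28*y + (27*E)*E) + y)*(1/12) = ((28*y + 27*E**2) + y)*(1/12) = ((27*E**2 + 28*y) + y)*(1/12) = (27*E**2 + 29*y)*(1/12) = 9*E**2/4 + 29*y/12)
(-1891 + (G(70, -134) + 24843))/(43136 + (-4048 - 16019)) = (-1891 + (((9/4)*(-134)**2 + (29/12)*70) + 24843))/(43136 + (-4048 - 16019)) = (-1891 + (((9/4)*17956 + 1015/6) + 24843))/(43136 - 20067) = (-1891 + ((40401 + 1015/6) + 24843))/23069 = (-1891 + (243421/6 + 24843))*(1/23069) = (-1891 + 392479/6)*(1/23069) = (381133/6)*(1/23069) = 16571/6018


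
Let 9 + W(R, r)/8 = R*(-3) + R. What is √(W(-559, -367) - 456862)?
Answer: I*√447990 ≈ 669.32*I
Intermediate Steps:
W(R, r) = -72 - 16*R (W(R, r) = -72 + 8*(R*(-3) + R) = -72 + 8*(-3*R + R) = -72 + 8*(-2*R) = -72 - 16*R)
√(W(-559, -367) - 456862) = √((-72 - 16*(-559)) - 456862) = √((-72 + 8944) - 456862) = √(8872 - 456862) = √(-447990) = I*√447990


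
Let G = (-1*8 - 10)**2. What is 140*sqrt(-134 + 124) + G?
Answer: 324 + 140*I*sqrt(10) ≈ 324.0 + 442.72*I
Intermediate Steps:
G = 324 (G = (-8 - 10)**2 = (-18)**2 = 324)
140*sqrt(-134 + 124) + G = 140*sqrt(-134 + 124) + 324 = 140*sqrt(-10) + 324 = 140*(I*sqrt(10)) + 324 = 140*I*sqrt(10) + 324 = 324 + 140*I*sqrt(10)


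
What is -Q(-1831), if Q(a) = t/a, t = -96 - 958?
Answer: -1054/1831 ≈ -0.57564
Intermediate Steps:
t = -1054
Q(a) = -1054/a
-Q(-1831) = -(-1054)/(-1831) = -(-1054)*(-1)/1831 = -1*1054/1831 = -1054/1831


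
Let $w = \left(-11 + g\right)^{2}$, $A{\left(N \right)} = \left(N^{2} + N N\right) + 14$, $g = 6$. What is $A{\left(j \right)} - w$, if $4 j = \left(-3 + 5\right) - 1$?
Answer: $- \frac{87}{8} \approx -10.875$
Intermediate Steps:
$j = \frac{1}{4}$ ($j = \frac{\left(-3 + 5\right) - 1}{4} = \frac{2 - 1}{4} = \frac{1}{4} \cdot 1 = \frac{1}{4} \approx 0.25$)
$A{\left(N \right)} = 14 + 2 N^{2}$ ($A{\left(N \right)} = \left(N^{2} + N^{2}\right) + 14 = 2 N^{2} + 14 = 14 + 2 N^{2}$)
$w = 25$ ($w = \left(-11 + 6\right)^{2} = \left(-5\right)^{2} = 25$)
$A{\left(j \right)} - w = \left(14 + \frac{2}{16}\right) - 25 = \left(14 + 2 \cdot \frac{1}{16}\right) - 25 = \left(14 + \frac{1}{8}\right) - 25 = \frac{113}{8} - 25 = - \frac{87}{8}$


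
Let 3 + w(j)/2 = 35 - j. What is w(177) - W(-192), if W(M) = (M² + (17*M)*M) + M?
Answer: -663650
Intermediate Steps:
W(M) = M + 18*M² (W(M) = (M² + 17*M²) + M = 18*M² + M = M + 18*M²)
w(j) = 64 - 2*j (w(j) = -6 + 2*(35 - j) = -6 + (70 - 2*j) = 64 - 2*j)
w(177) - W(-192) = (64 - 2*177) - (-192)*(1 + 18*(-192)) = (64 - 354) - (-192)*(1 - 3456) = -290 - (-192)*(-3455) = -290 - 1*663360 = -290 - 663360 = -663650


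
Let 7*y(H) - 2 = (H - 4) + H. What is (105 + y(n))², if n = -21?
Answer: 477481/49 ≈ 9744.5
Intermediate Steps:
y(H) = -2/7 + 2*H/7 (y(H) = 2/7 + ((H - 4) + H)/7 = 2/7 + ((-4 + H) + H)/7 = 2/7 + (-4 + 2*H)/7 = 2/7 + (-4/7 + 2*H/7) = -2/7 + 2*H/7)
(105 + y(n))² = (105 + (-2/7 + (2/7)*(-21)))² = (105 + (-2/7 - 6))² = (105 - 44/7)² = (691/7)² = 477481/49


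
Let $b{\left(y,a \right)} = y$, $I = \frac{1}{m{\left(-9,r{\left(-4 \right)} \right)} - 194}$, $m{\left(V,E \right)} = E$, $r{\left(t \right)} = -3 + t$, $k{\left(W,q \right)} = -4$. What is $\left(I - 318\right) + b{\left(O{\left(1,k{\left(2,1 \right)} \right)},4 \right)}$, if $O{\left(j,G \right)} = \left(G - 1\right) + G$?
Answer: $- \frac{65728}{201} \approx -327.0$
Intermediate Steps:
$O{\left(j,G \right)} = -1 + 2 G$ ($O{\left(j,G \right)} = \left(-1 + G\right) + G = -1 + 2 G$)
$I = - \frac{1}{201}$ ($I = \frac{1}{\left(-3 - 4\right) - 194} = \frac{1}{-7 - 194} = \frac{1}{-201} = - \frac{1}{201} \approx -0.0049751$)
$\left(I - 318\right) + b{\left(O{\left(1,k{\left(2,1 \right)} \right)},4 \right)} = \left(- \frac{1}{201} - 318\right) + \left(-1 + 2 \left(-4\right)\right) = - \frac{63919}{201} - 9 = - \frac{65728}{201}$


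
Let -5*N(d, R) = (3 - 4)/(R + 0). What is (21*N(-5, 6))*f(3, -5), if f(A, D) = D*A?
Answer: -21/2 ≈ -10.500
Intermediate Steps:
f(A, D) = A*D
N(d, R) = 1/(5*R) (N(d, R) = -(3 - 4)/(5*(R + 0)) = -(-1)/(5*R) = 1/(5*R))
(21*N(-5, 6))*f(3, -5) = (21*((1/5)/6))*(3*(-5)) = (21*((1/5)*(1/6)))*(-15) = (21*(1/30))*(-15) = (7/10)*(-15) = -21/2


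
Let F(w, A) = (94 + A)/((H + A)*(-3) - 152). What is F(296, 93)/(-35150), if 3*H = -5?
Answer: 187/14973900 ≈ 1.2488e-5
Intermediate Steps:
H = -5/3 (H = (⅓)*(-5) = -5/3 ≈ -1.6667)
F(w, A) = (94 + A)/(-147 - 3*A) (F(w, A) = (94 + A)/((-5/3 + A)*(-3) - 152) = (94 + A)/((5 - 3*A) - 152) = (94 + A)/(-147 - 3*A))
F(296, 93)/(-35150) = ((-94 - 1*93)/(3*(49 + 93)))/(-35150) = ((⅓)*(-94 - 93)/142)*(-1/35150) = ((⅓)*(1/142)*(-187))*(-1/35150) = -187/426*(-1/35150) = 187/14973900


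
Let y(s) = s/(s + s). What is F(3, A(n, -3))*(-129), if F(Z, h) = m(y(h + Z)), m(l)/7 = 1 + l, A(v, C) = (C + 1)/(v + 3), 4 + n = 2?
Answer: -2709/2 ≈ -1354.5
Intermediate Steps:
n = -2 (n = -4 + 2 = -2)
A(v, C) = (1 + C)/(3 + v)
y(s) = ½ (y(s) = s/((2*s)) = s*(1/(2*s)) = ½)
m(l) = 7 + 7*l (m(l) = 7*(1 + l) = 7 + 7*l)
F(Z, h) = 21/2 (F(Z, h) = 7 + 7*(½) = 7 + 7/2 = 21/2)
F(3, A(n, -3))*(-129) = (21/2)*(-129) = -2709/2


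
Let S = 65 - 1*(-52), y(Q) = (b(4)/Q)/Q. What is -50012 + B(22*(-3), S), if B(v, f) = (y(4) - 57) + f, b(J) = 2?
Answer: -399615/8 ≈ -49952.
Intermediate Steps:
y(Q) = 2/Q**2 (y(Q) = (2/Q)/Q = 2/Q**2)
S = 117 (S = 65 + 52 = 117)
B(v, f) = -455/8 + f (B(v, f) = (2/4**2 - 57) + f = (2*(1/16) - 57) + f = (1/8 - 57) + f = -455/8 + f)
-50012 + B(22*(-3), S) = -50012 + (-455/8 + 117) = -50012 + 481/8 = -399615/8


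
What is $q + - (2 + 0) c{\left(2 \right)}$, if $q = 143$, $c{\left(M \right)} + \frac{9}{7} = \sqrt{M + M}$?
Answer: $\frac{991}{7} \approx 141.57$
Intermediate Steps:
$c{\left(M \right)} = - \frac{9}{7} + \sqrt{2} \sqrt{M}$ ($c{\left(M \right)} = - \frac{9}{7} + \sqrt{M + M} = - \frac{9}{7} + \sqrt{2 M} = - \frac{9}{7} + \sqrt{2} \sqrt{M}$)
$q + - (2 + 0) c{\left(2 \right)} = 143 + - (2 + 0) \left(- \frac{9}{7} + \sqrt{2} \sqrt{2}\right) = 143 + \left(-1\right) 2 \left(- \frac{9}{7} + 2\right) = 143 - \frac{10}{7} = \frac{991}{7}$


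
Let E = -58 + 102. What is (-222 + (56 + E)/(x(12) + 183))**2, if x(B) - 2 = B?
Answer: 1903925956/38809 ≈ 49059.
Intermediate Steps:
x(B) = 2 + B
E = 44
(-222 + (56 + E)/(x(12) + 183))**2 = (-222 + (56 + 44)/((2 + 12) + 183))**2 = (-222 + 100/(14 + 183))**2 = (-222 + 100/197)**2 = (-43634/197)**2 = 1903925956/38809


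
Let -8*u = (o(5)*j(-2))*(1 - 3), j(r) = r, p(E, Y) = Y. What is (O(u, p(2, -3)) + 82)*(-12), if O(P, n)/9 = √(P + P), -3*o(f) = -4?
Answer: -984 - 72*I*√3 ≈ -984.0 - 124.71*I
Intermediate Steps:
o(f) = 4/3 (o(f) = -⅓*(-4) = 4/3)
u = -⅔ (u = -(4/3)*(-2)*(1 - 3)/8 = -(-1)*(-2)/3 = -⅛*16/3 = -⅔ ≈ -0.66667)
O(P, n) = 9*√2*√P (O(P, n) = 9*√(P + P) = 9*√(2*P) = 9*(√2*√P) = 9*√2*√P)
(O(u, p(2, -3)) + 82)*(-12) = (9*√2*√(-⅔) + 82)*(-12) = (9*√2*(I*√6/3) + 82)*(-12) = (6*I*√3 + 82)*(-12) = (82 + 6*I*√3)*(-12) = -984 - 72*I*√3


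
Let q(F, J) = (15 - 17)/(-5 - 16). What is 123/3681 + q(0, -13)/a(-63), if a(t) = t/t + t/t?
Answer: 232/2863 ≈ 0.081034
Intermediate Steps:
q(F, J) = 2/21 (q(F, J) = -2/(-21) = -2*(-1/21) = 2/21)
a(t) = 2 (a(t) = 1 + 1 = 2)
123/3681 + q(0, -13)/a(-63) = 123/3681 + (2/21)/2 = 123*(1/3681) + (2/21)*(½) = 41/1227 + 1/21 = 232/2863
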